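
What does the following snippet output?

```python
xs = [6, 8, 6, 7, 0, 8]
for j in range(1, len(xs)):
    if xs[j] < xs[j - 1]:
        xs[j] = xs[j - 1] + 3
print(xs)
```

j=1: 8>=6, unchanged → [6, 8, 6, 7, 0, 8]
j=2: 6<8, xs[2] = 8+3 = 11 → [6, 8, 11, 7, 0, 8]
j=3: 7<11, xs[3] = 11+3 = 14 → [6, 8, 11, 14, 0, 8]
j=4: 0<14, xs[4] = 14+3 = 17 → [6, 8, 11, 14, 17, 8]
j=5: 8<17, xs[5] = 17+3 = 20 → [6, 8, 11, 14, 17, 20]

[6, 8, 11, 14, 17, 20]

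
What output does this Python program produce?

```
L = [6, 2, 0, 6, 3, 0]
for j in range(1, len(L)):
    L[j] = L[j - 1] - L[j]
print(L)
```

j=1: L[1] = 6-2 = 4 → [6, 4, 0, 6, 3, 0]
j=2: L[2] = 4-0 = 4 → [6, 4, 4, 6, 3, 0]
j=3: L[3] = 4-6 = -2 → [6, 4, 4, -2, 3, 0]
j=4: L[4] = (-2)-3 = -5 → [6, 4, 4, -2, -5, 0]
j=5: L[5] = (-5)-0 = -5 → [6, 4, 4, -2, -5, -5]

[6, 4, 4, -2, -5, -5]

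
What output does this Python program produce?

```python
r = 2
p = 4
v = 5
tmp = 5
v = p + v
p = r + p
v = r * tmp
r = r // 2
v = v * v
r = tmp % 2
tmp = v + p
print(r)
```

v = 4+5 = 9
p = 2+4 = 6
v = 2*5 = 10
r = 2//2 = 1
v = 10*10 = 100
r = 5%2 = 1
tmp = 100+6 = 106

1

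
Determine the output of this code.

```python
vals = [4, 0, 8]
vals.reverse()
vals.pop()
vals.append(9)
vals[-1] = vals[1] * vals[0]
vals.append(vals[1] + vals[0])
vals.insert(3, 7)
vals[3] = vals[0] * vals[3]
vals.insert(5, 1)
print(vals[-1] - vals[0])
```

reverse → [8, 0, 4]
pop() removes 4 → [8, 0]
append 9 → [8, 0, 9]
vals[-1] = vals[1]*vals[0] = 0*8 = 0 → [8, 0, 0]
append vals[1]+vals[0] = 0+8 = 8 → [8, 0, 0, 8]
insert 7 at 3 → [8, 0, 0, 7, 8]
vals[3] = vals[0]*vals[3] = 8*7 = 56 → [8, 0, 0, 56, 8]
insert 1 at 5 → [8, 0, 0, 56, 8, 1]
vals[-1]-vals[0] = 1-8 = -7

-7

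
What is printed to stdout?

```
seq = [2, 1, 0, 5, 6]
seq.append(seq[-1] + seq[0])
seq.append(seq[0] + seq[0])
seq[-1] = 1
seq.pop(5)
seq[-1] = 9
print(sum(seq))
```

23

append seq[-1]+seq[0] = 6+2 = 8 → [2, 1, 0, 5, 6, 8]
append seq[0]+seq[0] = 2+2 = 4 → [2, 1, 0, 5, 6, 8, 4]
seq[-1] = 1 → [2, 1, 0, 5, 6, 8, 1]
pop(5) removes 8 → [2, 1, 0, 5, 6, 1]
seq[-1] = 9 → [2, 1, 0, 5, 6, 9]
sum = 23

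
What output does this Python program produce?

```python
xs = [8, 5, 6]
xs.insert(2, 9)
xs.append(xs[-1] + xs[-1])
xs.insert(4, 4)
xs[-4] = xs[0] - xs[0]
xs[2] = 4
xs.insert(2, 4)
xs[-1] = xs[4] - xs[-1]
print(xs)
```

[8, 5, 4, 4, 6, 4, -6]

insert 9 at 2 → [8, 5, 9, 6]
append xs[-1]+xs[-1] = 6+6 = 12 → [8, 5, 9, 6, 12]
insert 4 at 4 → [8, 5, 9, 6, 4, 12]
xs[-4] = xs[0]-xs[0] = 8-8 = 0 → [8, 5, 0, 6, 4, 12]
xs[2] = 4 → [8, 5, 4, 6, 4, 12]
insert 4 at 2 → [8, 5, 4, 4, 6, 4, 12]
xs[-1] = xs[4]-xs[-1] = 6-12 = -6 → [8, 5, 4, 4, 6, 4, -6]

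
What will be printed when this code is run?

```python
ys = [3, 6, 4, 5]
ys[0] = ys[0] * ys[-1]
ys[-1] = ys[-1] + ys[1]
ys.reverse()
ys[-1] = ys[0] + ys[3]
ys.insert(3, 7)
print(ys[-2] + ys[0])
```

ys[0] = ys[0]*ys[-1] = 3*5 = 15 → [15, 6, 4, 5]
ys[-1] = ys[-1]+ys[1] = 5+6 = 11 → [15, 6, 4, 11]
reverse → [11, 4, 6, 15]
ys[-1] = ys[0]+ys[3] = 11+15 = 26 → [11, 4, 6, 26]
insert 7 at 3 → [11, 4, 6, 7, 26]
ys[-2]+ys[0] = 7+11 = 18

18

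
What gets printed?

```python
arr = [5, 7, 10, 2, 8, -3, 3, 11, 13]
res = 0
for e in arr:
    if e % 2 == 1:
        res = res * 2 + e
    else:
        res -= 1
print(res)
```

247

e=5: odd, res = 0*2+5 = 5
e=7: odd, res = 5*2+7 = 17
e=10: not odd, res = 17-1 = 16
e=2: not odd, res = 16-1 = 15
e=8: not odd, res = 15-1 = 14
e=-3: odd, res = 14*2+(-3) = 25
e=3: odd, res = 25*2+3 = 53
e=11: odd, res = 53*2+11 = 117
e=13: odd, res = 117*2+13 = 247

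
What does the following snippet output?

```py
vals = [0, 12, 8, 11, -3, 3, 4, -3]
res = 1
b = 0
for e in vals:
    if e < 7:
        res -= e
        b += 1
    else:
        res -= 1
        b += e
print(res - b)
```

e=0: <7, res = 1-0 = 1; b=1
e=12: not <7, res = 1-1 = 0; b=13
e=8: not <7, res = 0-1 = -1; b=21
e=11: not <7, res = (-1)-1 = -2; b=32
e=-3: <7, res = (-2)-(-3) = 1; b=33
e=3: <7, res = 1-3 = -2; b=34
e=4: <7, res = (-2)-4 = -6; b=35
e=-3: <7, res = (-6)-(-3) = -3; b=36
res-b = (-3)-36 = -39

-39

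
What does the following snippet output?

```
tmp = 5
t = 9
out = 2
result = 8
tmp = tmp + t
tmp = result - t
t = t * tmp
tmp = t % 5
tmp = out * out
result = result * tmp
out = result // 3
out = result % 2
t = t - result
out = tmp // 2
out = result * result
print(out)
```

1024

tmp = 5+9 = 14
tmp = 8-9 = -1
t = 9*(-1) = -9
tmp = (-9)%5 = 1
tmp = 2*2 = 4
result = 8*4 = 32
out = 32//3 = 10
out = 32%2 = 0
t = (-9)-32 = -41
out = 4//2 = 2
out = 32*32 = 1024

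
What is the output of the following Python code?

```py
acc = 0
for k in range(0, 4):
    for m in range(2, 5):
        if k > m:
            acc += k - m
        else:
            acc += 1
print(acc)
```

k=0,m=2: not 0>2, acc = 0+1 = 1
k=0,m=3: not 0>3, acc = 1+1 = 2
k=0,m=4: not 0>4, acc = 2+1 = 3
k=1,m=2: not 1>2, acc = 3+1 = 4
k=1,m=3: not 1>3, acc = 4+1 = 5
k=1,m=4: not 1>4, acc = 5+1 = 6
k=2,m=2: not 2>2, acc = 6+1 = 7
k=2,m=3: not 2>3, acc = 7+1 = 8
k=2,m=4: not 2>4, acc = 8+1 = 9
k=3,m=2: 3>2, acc = 9+1 = 10
k=3,m=3: not 3>3, acc = 10+1 = 11
k=3,m=4: not 3>4, acc = 11+1 = 12

12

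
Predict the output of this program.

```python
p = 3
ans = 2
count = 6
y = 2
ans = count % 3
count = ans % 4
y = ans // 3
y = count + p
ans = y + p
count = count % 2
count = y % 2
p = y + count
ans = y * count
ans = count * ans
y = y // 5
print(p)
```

ans = 6%3 = 0
count = 0%4 = 0
y = 0//3 = 0
y = 0+3 = 3
ans = 3+3 = 6
count = 0%2 = 0
count = 3%2 = 1
p = 3+1 = 4
ans = 3*1 = 3
ans = 1*3 = 3
y = 3//5 = 0

4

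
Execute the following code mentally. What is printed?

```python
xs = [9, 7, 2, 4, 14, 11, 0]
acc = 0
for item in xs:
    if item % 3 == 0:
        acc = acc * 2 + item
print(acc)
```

item=9: %3==0, acc = 0*2+9 = 9
item=7: not %3==0
item=2: not %3==0
item=4: not %3==0
item=14: not %3==0
item=11: not %3==0
item=0: %3==0, acc = 9*2+0 = 18

18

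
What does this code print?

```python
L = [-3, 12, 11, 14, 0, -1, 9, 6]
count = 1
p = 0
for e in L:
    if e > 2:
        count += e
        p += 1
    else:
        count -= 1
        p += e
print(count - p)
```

49

e=-3: not >2, count = 1-1 = 0; p=-3
e=12: >2, count = 0+12 = 12; p=-2
e=11: >2, count = 12+11 = 23; p=-1
e=14: >2, count = 23+14 = 37; p=0
e=0: not >2, count = 37-1 = 36; p=0
e=-1: not >2, count = 36-1 = 35; p=-1
e=9: >2, count = 35+9 = 44; p=0
e=6: >2, count = 44+6 = 50; p=1
count-p = 50-1 = 49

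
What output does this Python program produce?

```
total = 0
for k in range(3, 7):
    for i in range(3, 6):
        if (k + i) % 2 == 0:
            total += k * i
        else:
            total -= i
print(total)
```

k=3,i=3: even sum, total = 0+9 = 9
k=3,i=4: odd sum, total = 9-4 = 5
k=3,i=5: even sum, total = 5+15 = 20
k=4,i=3: odd sum, total = 20-3 = 17
k=4,i=4: even sum, total = 17+16 = 33
k=4,i=5: odd sum, total = 33-5 = 28
k=5,i=3: even sum, total = 28+15 = 43
k=5,i=4: odd sum, total = 43-4 = 39
k=5,i=5: even sum, total = 39+25 = 64
k=6,i=3: odd sum, total = 64-3 = 61
k=6,i=4: even sum, total = 61+24 = 85
k=6,i=5: odd sum, total = 85-5 = 80

80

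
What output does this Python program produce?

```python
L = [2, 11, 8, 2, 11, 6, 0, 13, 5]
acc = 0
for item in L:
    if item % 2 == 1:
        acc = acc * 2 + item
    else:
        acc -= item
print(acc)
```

item=2: not odd, acc = 0-2 = -2
item=11: odd, acc = (-2)*2+11 = 7
item=8: not odd, acc = 7-8 = -1
item=2: not odd, acc = (-1)-2 = -3
item=11: odd, acc = (-3)*2+11 = 5
item=6: not odd, acc = 5-6 = -1
item=0: not odd, acc = (-1)-0 = -1
item=13: odd, acc = (-1)*2+13 = 11
item=5: odd, acc = 11*2+5 = 27

27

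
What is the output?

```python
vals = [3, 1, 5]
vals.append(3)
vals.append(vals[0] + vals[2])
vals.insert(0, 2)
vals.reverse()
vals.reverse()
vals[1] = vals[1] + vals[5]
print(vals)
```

[2, 11, 1, 5, 3, 8]

append 3 → [3, 1, 5, 3]
append vals[0]+vals[2] = 3+5 = 8 → [3, 1, 5, 3, 8]
insert 2 at 0 → [2, 3, 1, 5, 3, 8]
reverse → [8, 3, 5, 1, 3, 2]
reverse → [2, 3, 1, 5, 3, 8]
vals[1] = vals[1]+vals[5] = 3+8 = 11 → [2, 11, 1, 5, 3, 8]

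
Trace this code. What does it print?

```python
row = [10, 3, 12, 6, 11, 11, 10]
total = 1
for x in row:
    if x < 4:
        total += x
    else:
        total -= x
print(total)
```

x=10: not <4, total = 1-10 = -9
x=3: <4, total = (-9)+3 = -6
x=12: not <4, total = (-6)-12 = -18
x=6: not <4, total = (-18)-6 = -24
x=11: not <4, total = (-24)-11 = -35
x=11: not <4, total = (-35)-11 = -46
x=10: not <4, total = (-46)-10 = -56

-56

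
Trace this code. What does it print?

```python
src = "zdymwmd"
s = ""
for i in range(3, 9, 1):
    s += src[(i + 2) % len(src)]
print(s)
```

i=3: add src[5]='m' → 'm'
i=4: add src[6]='d' → 'md'
i=5: add src[0]='z' → 'mdz'
i=6: add src[1]='d' → 'mdzd'
i=7: add src[2]='y' → 'mdzdy'
i=8: add src[3]='m' → 'mdzdym'

mdzdym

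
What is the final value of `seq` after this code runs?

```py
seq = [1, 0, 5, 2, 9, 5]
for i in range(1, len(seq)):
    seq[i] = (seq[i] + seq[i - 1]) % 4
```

[1, 1, 2, 0, 1, 2]

i=1: seq[1] = (0+1)%4 = 1 → [1, 1, 5, 2, 9, 5]
i=2: seq[2] = (5+1)%4 = 2 → [1, 1, 2, 2, 9, 5]
i=3: seq[3] = (2+2)%4 = 0 → [1, 1, 2, 0, 9, 5]
i=4: seq[4] = (9+0)%4 = 1 → [1, 1, 2, 0, 1, 5]
i=5: seq[5] = (5+1)%4 = 2 → [1, 1, 2, 0, 1, 2]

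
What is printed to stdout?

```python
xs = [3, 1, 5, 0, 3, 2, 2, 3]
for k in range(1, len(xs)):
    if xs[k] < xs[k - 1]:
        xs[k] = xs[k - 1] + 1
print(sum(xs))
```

k=1: 1<3, xs[1] = 3+1 = 4 → [3, 4, 5, 0, 3, 2, 2, 3]
k=2: 5>=4, unchanged → [3, 4, 5, 0, 3, 2, 2, 3]
k=3: 0<5, xs[3] = 5+1 = 6 → [3, 4, 5, 6, 3, 2, 2, 3]
k=4: 3<6, xs[4] = 6+1 = 7 → [3, 4, 5, 6, 7, 2, 2, 3]
k=5: 2<7, xs[5] = 7+1 = 8 → [3, 4, 5, 6, 7, 8, 2, 3]
k=6: 2<8, xs[6] = 8+1 = 9 → [3, 4, 5, 6, 7, 8, 9, 3]
k=7: 3<9, xs[7] = 9+1 = 10 → [3, 4, 5, 6, 7, 8, 9, 10]
sum = 52

52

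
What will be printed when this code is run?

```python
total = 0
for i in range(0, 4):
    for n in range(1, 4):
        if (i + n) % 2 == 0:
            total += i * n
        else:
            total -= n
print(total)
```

8

i=0,n=1: odd sum, total = 0-1 = -1
i=0,n=2: even sum, total = (-1)+0 = -1
i=0,n=3: odd sum, total = (-1)-3 = -4
i=1,n=1: even sum, total = (-4)+1 = -3
i=1,n=2: odd sum, total = (-3)-2 = -5
i=1,n=3: even sum, total = (-5)+3 = -2
i=2,n=1: odd sum, total = (-2)-1 = -3
i=2,n=2: even sum, total = (-3)+4 = 1
i=2,n=3: odd sum, total = 1-3 = -2
i=3,n=1: even sum, total = (-2)+3 = 1
i=3,n=2: odd sum, total = 1-2 = -1
i=3,n=3: even sum, total = (-1)+9 = 8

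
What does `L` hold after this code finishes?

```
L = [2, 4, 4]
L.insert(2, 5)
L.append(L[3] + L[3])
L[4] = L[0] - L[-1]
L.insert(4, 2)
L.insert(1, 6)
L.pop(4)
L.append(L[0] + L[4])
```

[2, 6, 4, 5, 2, -6, 4]

insert 5 at 2 → [2, 4, 5, 4]
append L[3]+L[3] = 4+4 = 8 → [2, 4, 5, 4, 8]
L[4] = L[0]-L[-1] = 2-8 = -6 → [2, 4, 5, 4, -6]
insert 2 at 4 → [2, 4, 5, 4, 2, -6]
insert 6 at 1 → [2, 6, 4, 5, 4, 2, -6]
pop(4) removes 4 → [2, 6, 4, 5, 2, -6]
append L[0]+L[4] = 2+2 = 4 → [2, 6, 4, 5, 2, -6, 4]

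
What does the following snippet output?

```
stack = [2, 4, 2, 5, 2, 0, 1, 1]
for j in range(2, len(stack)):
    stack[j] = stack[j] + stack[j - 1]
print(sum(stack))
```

j=2: stack[2] = 2+4 = 6 → [2, 4, 6, 5, 2, 0, 1, 1]
j=3: stack[3] = 5+6 = 11 → [2, 4, 6, 11, 2, 0, 1, 1]
j=4: stack[4] = 2+11 = 13 → [2, 4, 6, 11, 13, 0, 1, 1]
j=5: stack[5] = 0+13 = 13 → [2, 4, 6, 11, 13, 13, 1, 1]
j=6: stack[6] = 1+13 = 14 → [2, 4, 6, 11, 13, 13, 14, 1]
j=7: stack[7] = 1+14 = 15 → [2, 4, 6, 11, 13, 13, 14, 15]
sum = 78

78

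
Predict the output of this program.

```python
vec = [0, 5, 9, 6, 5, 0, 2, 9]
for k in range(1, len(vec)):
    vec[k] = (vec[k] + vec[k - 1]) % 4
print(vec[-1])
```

k=1: vec[1] = (5+0)%4 = 1 → [0, 1, 9, 6, 5, 0, 2, 9]
k=2: vec[2] = (9+1)%4 = 2 → [0, 1, 2, 6, 5, 0, 2, 9]
k=3: vec[3] = (6+2)%4 = 0 → [0, 1, 2, 0, 5, 0, 2, 9]
k=4: vec[4] = (5+0)%4 = 1 → [0, 1, 2, 0, 1, 0, 2, 9]
k=5: vec[5] = (0+1)%4 = 1 → [0, 1, 2, 0, 1, 1, 2, 9]
k=6: vec[6] = (2+1)%4 = 3 → [0, 1, 2, 0, 1, 1, 3, 9]
k=7: vec[7] = (9+3)%4 = 0 → [0, 1, 2, 0, 1, 1, 3, 0]

0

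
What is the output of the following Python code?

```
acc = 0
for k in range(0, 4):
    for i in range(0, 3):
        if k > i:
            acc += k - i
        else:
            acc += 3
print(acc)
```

k=0,i=0: not 0>0, acc = 0+3 = 3
k=0,i=1: not 0>1, acc = 3+3 = 6
k=0,i=2: not 0>2, acc = 6+3 = 9
k=1,i=0: 1>0, acc = 9+1 = 10
k=1,i=1: not 1>1, acc = 10+3 = 13
k=1,i=2: not 1>2, acc = 13+3 = 16
k=2,i=0: 2>0, acc = 16+2 = 18
k=2,i=1: 2>1, acc = 18+1 = 19
k=2,i=2: not 2>2, acc = 19+3 = 22
k=3,i=0: 3>0, acc = 22+3 = 25
k=3,i=1: 3>1, acc = 25+2 = 27
k=3,i=2: 3>2, acc = 27+1 = 28

28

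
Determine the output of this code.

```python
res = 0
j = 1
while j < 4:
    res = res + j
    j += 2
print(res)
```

4

j=1: res = 0+1 = 1
j=3: res = 1+3 = 4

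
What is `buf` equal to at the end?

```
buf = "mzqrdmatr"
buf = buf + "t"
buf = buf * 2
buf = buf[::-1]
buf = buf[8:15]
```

'zmtrtam'

+ 't' → 'mzqrdmatrt'
repeat ×2 → 'mzqrdmatrtmzqrdmatrt'
reverse → 'trtamdrqzmtrtamdrqzm'
slice [8:15] → 'zmtrtam'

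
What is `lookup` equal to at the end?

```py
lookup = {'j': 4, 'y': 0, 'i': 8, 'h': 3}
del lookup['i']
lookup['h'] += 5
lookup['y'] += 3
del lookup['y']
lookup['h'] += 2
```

{'j': 4, 'h': 10}

del 'i' → {'j': 4, 'y': 0, 'h': 3}
lookup['h'] = 3+5 = 8 → {'j': 4, 'y': 0, 'h': 8}
lookup['y'] = 0+3 = 3 → {'j': 4, 'y': 3, 'h': 8}
del 'y' → {'j': 4, 'h': 8}
lookup['h'] = 8+2 = 10 → {'j': 4, 'h': 10}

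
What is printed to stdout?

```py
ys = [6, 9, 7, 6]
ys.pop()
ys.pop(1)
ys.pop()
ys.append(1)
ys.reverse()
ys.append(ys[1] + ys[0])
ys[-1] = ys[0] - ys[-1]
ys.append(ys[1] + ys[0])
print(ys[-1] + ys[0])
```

8

pop() removes 6 → [6, 9, 7]
pop(1) removes 9 → [6, 7]
pop() removes 7 → [6]
append 1 → [6, 1]
reverse → [1, 6]
append ys[1]+ys[0] = 6+1 = 7 → [1, 6, 7]
ys[-1] = ys[0]-ys[-1] = 1-7 = -6 → [1, 6, -6]
append ys[1]+ys[0] = 6+1 = 7 → [1, 6, -6, 7]
ys[-1]+ys[0] = 7+1 = 8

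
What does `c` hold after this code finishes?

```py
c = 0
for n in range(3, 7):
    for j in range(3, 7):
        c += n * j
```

n=3,j=3: c = 0+9 = 9
n=3,j=4: c = 9+12 = 21
n=3,j=5: c = 21+15 = 36
n=3,j=6: c = 36+18 = 54
n=4,j=3: c = 54+12 = 66
n=4,j=4: c = 66+16 = 82
n=4,j=5: c = 82+20 = 102
n=4,j=6: c = 102+24 = 126
n=5,j=3: c = 126+15 = 141
n=5,j=4: c = 141+20 = 161
n=5,j=5: c = 161+25 = 186
n=5,j=6: c = 186+30 = 216
n=6,j=3: c = 216+18 = 234
n=6,j=4: c = 234+24 = 258
n=6,j=5: c = 258+30 = 288
n=6,j=6: c = 288+36 = 324

324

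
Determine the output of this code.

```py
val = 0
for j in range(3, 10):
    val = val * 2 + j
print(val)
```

j=3: val = 0*2+3 = 3
j=4: val = 3*2+4 = 10
j=5: val = 10*2+5 = 25
j=6: val = 25*2+6 = 56
j=7: val = 56*2+7 = 119
j=8: val = 119*2+8 = 246
j=9: val = 246*2+9 = 501

501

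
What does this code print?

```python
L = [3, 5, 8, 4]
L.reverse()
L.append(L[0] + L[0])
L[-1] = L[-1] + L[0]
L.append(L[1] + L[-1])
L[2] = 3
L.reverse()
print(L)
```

reverse → [4, 8, 5, 3]
append L[0]+L[0] = 4+4 = 8 → [4, 8, 5, 3, 8]
L[-1] = L[-1]+L[0] = 8+4 = 12 → [4, 8, 5, 3, 12]
append L[1]+L[-1] = 8+12 = 20 → [4, 8, 5, 3, 12, 20]
L[2] = 3 → [4, 8, 3, 3, 12, 20]
reverse → [20, 12, 3, 3, 8, 4]

[20, 12, 3, 3, 8, 4]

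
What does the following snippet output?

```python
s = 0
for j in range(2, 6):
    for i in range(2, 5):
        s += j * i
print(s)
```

j=2,i=2: s = 0+4 = 4
j=2,i=3: s = 4+6 = 10
j=2,i=4: s = 10+8 = 18
j=3,i=2: s = 18+6 = 24
j=3,i=3: s = 24+9 = 33
j=3,i=4: s = 33+12 = 45
j=4,i=2: s = 45+8 = 53
j=4,i=3: s = 53+12 = 65
j=4,i=4: s = 65+16 = 81
j=5,i=2: s = 81+10 = 91
j=5,i=3: s = 91+15 = 106
j=5,i=4: s = 106+20 = 126

126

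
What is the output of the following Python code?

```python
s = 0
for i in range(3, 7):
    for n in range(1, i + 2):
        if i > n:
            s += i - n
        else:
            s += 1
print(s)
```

42

i=3,n=1: 3>1, s = 0+2 = 2
i=3,n=2: 3>2, s = 2+1 = 3
i=3,n=3: not 3>3, s = 3+1 = 4
i=3,n=4: not 3>4, s = 4+1 = 5
i=4,n=1: 4>1, s = 5+3 = 8
i=4,n=2: 4>2, s = 8+2 = 10
i=4,n=3: 4>3, s = 10+1 = 11
i=4,n=4: not 4>4, s = 11+1 = 12
i=4,n=5: not 4>5, s = 12+1 = 13
i=5,n=1: 5>1, s = 13+4 = 17
i=5,n=2: 5>2, s = 17+3 = 20
i=5,n=3: 5>3, s = 20+2 = 22
i=5,n=4: 5>4, s = 22+1 = 23
i=5,n=5: not 5>5, s = 23+1 = 24
i=5,n=6: not 5>6, s = 24+1 = 25
i=6,n=1: 6>1, s = 25+5 = 30
i=6,n=2: 6>2, s = 30+4 = 34
i=6,n=3: 6>3, s = 34+3 = 37
i=6,n=4: 6>4, s = 37+2 = 39
i=6,n=5: 6>5, s = 39+1 = 40
i=6,n=6: not 6>6, s = 40+1 = 41
i=6,n=7: not 6>7, s = 41+1 = 42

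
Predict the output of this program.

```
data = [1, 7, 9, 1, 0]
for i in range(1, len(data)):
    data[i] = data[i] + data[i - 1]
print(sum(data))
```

62

i=1: data[1] = 7+1 = 8 → [1, 8, 9, 1, 0]
i=2: data[2] = 9+8 = 17 → [1, 8, 17, 1, 0]
i=3: data[3] = 1+17 = 18 → [1, 8, 17, 18, 0]
i=4: data[4] = 0+18 = 18 → [1, 8, 17, 18, 18]
sum = 62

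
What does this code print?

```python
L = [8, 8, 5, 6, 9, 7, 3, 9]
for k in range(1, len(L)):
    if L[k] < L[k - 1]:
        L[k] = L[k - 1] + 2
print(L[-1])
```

k=1: 8>=8, unchanged → [8, 8, 5, 6, 9, 7, 3, 9]
k=2: 5<8, L[2] = 8+2 = 10 → [8, 8, 10, 6, 9, 7, 3, 9]
k=3: 6<10, L[3] = 10+2 = 12 → [8, 8, 10, 12, 9, 7, 3, 9]
k=4: 9<12, L[4] = 12+2 = 14 → [8, 8, 10, 12, 14, 7, 3, 9]
k=5: 7<14, L[5] = 14+2 = 16 → [8, 8, 10, 12, 14, 16, 3, 9]
k=6: 3<16, L[6] = 16+2 = 18 → [8, 8, 10, 12, 14, 16, 18, 9]
k=7: 9<18, L[7] = 18+2 = 20 → [8, 8, 10, 12, 14, 16, 18, 20]

20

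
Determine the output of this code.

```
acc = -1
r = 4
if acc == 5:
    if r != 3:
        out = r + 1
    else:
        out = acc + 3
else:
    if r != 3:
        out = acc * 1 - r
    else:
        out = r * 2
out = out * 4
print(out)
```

-20

acc=-1, r=4
acc == 5 is False; r != 3 is True
→ out = acc * 1 - r = -5
out = (-5)*4 = -20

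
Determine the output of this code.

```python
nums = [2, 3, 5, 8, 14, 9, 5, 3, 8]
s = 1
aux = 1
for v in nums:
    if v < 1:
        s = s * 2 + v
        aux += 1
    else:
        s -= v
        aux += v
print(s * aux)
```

v=2: not <1, s = 1-2 = -1; aux=3
v=3: not <1, s = (-1)-3 = -4; aux=6
v=5: not <1, s = (-4)-5 = -9; aux=11
v=8: not <1, s = (-9)-8 = -17; aux=19
v=14: not <1, s = (-17)-14 = -31; aux=33
v=9: not <1, s = (-31)-9 = -40; aux=42
v=5: not <1, s = (-40)-5 = -45; aux=47
v=3: not <1, s = (-45)-3 = -48; aux=50
v=8: not <1, s = (-48)-8 = -56; aux=58
s*aux = (-56)*58 = -3248

-3248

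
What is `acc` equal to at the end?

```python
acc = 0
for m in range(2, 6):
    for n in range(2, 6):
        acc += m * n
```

m=2,n=2: acc = 0+4 = 4
m=2,n=3: acc = 4+6 = 10
m=2,n=4: acc = 10+8 = 18
m=2,n=5: acc = 18+10 = 28
m=3,n=2: acc = 28+6 = 34
m=3,n=3: acc = 34+9 = 43
m=3,n=4: acc = 43+12 = 55
m=3,n=5: acc = 55+15 = 70
m=4,n=2: acc = 70+8 = 78
m=4,n=3: acc = 78+12 = 90
m=4,n=4: acc = 90+16 = 106
m=4,n=5: acc = 106+20 = 126
m=5,n=2: acc = 126+10 = 136
m=5,n=3: acc = 136+15 = 151
m=5,n=4: acc = 151+20 = 171
m=5,n=5: acc = 171+25 = 196

196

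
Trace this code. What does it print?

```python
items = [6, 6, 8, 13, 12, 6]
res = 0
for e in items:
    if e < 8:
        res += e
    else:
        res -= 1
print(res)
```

e=6: <8, res = 0+6 = 6
e=6: <8, res = 6+6 = 12
e=8: not <8, res = 12-1 = 11
e=13: not <8, res = 11-1 = 10
e=12: not <8, res = 10-1 = 9
e=6: <8, res = 9+6 = 15

15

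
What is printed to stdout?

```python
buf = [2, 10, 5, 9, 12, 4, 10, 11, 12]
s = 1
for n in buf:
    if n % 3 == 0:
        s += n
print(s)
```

34

n=2: not %3==0
n=10: not %3==0
n=5: not %3==0
n=9: %3==0, s = 1+9 = 10
n=12: %3==0, s = 10+12 = 22
n=4: not %3==0
n=10: not %3==0
n=11: not %3==0
n=12: %3==0, s = 22+12 = 34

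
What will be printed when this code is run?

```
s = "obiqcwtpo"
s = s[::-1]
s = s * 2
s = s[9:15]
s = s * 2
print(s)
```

reverse → 'optwcqibo'
repeat ×2 → 'optwcqibooptwcqibo'
slice [9:15] → 'optwcq'
repeat ×2 → 'optwcqoptwcq'

optwcqoptwcq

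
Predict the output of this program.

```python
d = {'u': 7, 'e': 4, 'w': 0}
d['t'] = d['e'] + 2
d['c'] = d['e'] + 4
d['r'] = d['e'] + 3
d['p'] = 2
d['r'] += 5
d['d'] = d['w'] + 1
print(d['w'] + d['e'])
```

d['t'] = d['e']+2 = 6 → {'u': 7, 'e': 4, 'w': 0, 't': 6}
d['c'] = d['e']+4 = 8 → {'u': 7, 'e': 4, 'w': 0, 't': 6, 'c': 8}
d['r'] = d['e']+3 = 7 → {'u': 7, 'e': 4, 'w': 0, 't': 6, 'c': 8, 'r': 7}
d['p'] = 2 → {'u': 7, 'e': 4, 'w': 0, 't': 6, 'c': 8, 'r': 7, 'p': 2}
d['r'] = 7+5 = 12 → {'u': 7, 'e': 4, 'w': 0, 't': 6, 'c': 8, 'r': 12, 'p': 2}
d['d'] = d['w']+1 = 1 → {'u': 7, 'e': 4, 'w': 0, 't': 6, 'c': 8, 'r': 12, 'p': 2, 'd': 1}
d['w']+d['e'] = 0+4 = 4

4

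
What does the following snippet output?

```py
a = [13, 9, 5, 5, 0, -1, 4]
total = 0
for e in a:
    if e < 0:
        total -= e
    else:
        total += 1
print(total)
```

7

e=13: not <0, total = 0+1 = 1
e=9: not <0, total = 1+1 = 2
e=5: not <0, total = 2+1 = 3
e=5: not <0, total = 3+1 = 4
e=0: not <0, total = 4+1 = 5
e=-1: <0, total = 5-(-1) = 6
e=4: not <0, total = 6+1 = 7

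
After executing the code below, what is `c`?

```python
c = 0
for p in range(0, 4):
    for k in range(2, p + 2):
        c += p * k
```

39

p=1,k=2: c = 0+2 = 2
p=2,k=2: c = 2+4 = 6
p=2,k=3: c = 6+6 = 12
p=3,k=2: c = 12+6 = 18
p=3,k=3: c = 18+9 = 27
p=3,k=4: c = 27+12 = 39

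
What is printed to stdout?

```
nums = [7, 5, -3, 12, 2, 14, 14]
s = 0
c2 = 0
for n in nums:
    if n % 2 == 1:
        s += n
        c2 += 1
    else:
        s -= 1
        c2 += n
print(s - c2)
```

-40

n=7: odd, s = 0+7 = 7; c2=1
n=5: odd, s = 7+5 = 12; c2=2
n=-3: odd, s = 12+(-3) = 9; c2=3
n=12: not odd, s = 9-1 = 8; c2=15
n=2: not odd, s = 8-1 = 7; c2=17
n=14: not odd, s = 7-1 = 6; c2=31
n=14: not odd, s = 6-1 = 5; c2=45
s-c2 = 5-45 = -40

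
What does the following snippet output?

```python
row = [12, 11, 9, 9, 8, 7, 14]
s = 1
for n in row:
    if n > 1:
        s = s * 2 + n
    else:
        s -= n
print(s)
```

n=12: >1, s = 1*2+12 = 14
n=11: >1, s = 14*2+11 = 39
n=9: >1, s = 39*2+9 = 87
n=9: >1, s = 87*2+9 = 183
n=8: >1, s = 183*2+8 = 374
n=7: >1, s = 374*2+7 = 755
n=14: >1, s = 755*2+14 = 1524

1524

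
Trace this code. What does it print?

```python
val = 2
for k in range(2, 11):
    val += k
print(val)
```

56

k=2: val = 2+2 = 4
k=3: val = 4+3 = 7
k=4: val = 7+4 = 11
k=5: val = 11+5 = 16
k=6: val = 16+6 = 22
k=7: val = 22+7 = 29
k=8: val = 29+8 = 37
k=9: val = 37+9 = 46
k=10: val = 46+10 = 56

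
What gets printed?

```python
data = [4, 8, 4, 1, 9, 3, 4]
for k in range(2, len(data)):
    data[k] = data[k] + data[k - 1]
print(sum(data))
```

k=2: data[2] = 4+8 = 12 → [4, 8, 12, 1, 9, 3, 4]
k=3: data[3] = 1+12 = 13 → [4, 8, 12, 13, 9, 3, 4]
k=4: data[4] = 9+13 = 22 → [4, 8, 12, 13, 22, 3, 4]
k=5: data[5] = 3+22 = 25 → [4, 8, 12, 13, 22, 25, 4]
k=6: data[6] = 4+25 = 29 → [4, 8, 12, 13, 22, 25, 29]
sum = 113

113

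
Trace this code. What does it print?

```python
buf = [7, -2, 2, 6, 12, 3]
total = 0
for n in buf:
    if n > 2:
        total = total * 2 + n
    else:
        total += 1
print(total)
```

n=7: >2, total = 0*2+7 = 7
n=-2: not >2, total = 7+1 = 8
n=2: not >2, total = 8+1 = 9
n=6: >2, total = 9*2+6 = 24
n=12: >2, total = 24*2+12 = 60
n=3: >2, total = 60*2+3 = 123

123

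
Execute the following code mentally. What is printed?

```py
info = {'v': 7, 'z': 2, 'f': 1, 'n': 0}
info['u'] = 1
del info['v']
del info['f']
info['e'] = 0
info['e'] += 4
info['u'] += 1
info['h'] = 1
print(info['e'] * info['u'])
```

info['u'] = 1 → {'v': 7, 'z': 2, 'f': 1, 'n': 0, 'u': 1}
del 'v' → {'z': 2, 'f': 1, 'n': 0, 'u': 1}
del 'f' → {'z': 2, 'n': 0, 'u': 1}
info['e'] = 0 → {'z': 2, 'n': 0, 'u': 1, 'e': 0}
info['e'] = 0+4 = 4 → {'z': 2, 'n': 0, 'u': 1, 'e': 4}
info['u'] = 1+1 = 2 → {'z': 2, 'n': 0, 'u': 2, 'e': 4}
info['h'] = 1 → {'z': 2, 'n': 0, 'u': 2, 'e': 4, 'h': 1}
info['e']*info['u'] = 4*2 = 8

8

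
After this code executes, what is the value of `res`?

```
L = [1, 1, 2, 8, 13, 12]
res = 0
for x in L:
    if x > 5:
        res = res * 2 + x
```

x=1: not >5
x=1: not >5
x=2: not >5
x=8: >5, res = 0*2+8 = 8
x=13: >5, res = 8*2+13 = 29
x=12: >5, res = 29*2+12 = 70

70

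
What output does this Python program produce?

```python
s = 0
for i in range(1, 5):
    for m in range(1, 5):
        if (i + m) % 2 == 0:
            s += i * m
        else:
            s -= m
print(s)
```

32

i=1,m=1: even sum, s = 0+1 = 1
i=1,m=2: odd sum, s = 1-2 = -1
i=1,m=3: even sum, s = (-1)+3 = 2
i=1,m=4: odd sum, s = 2-4 = -2
i=2,m=1: odd sum, s = (-2)-1 = -3
i=2,m=2: even sum, s = (-3)+4 = 1
i=2,m=3: odd sum, s = 1-3 = -2
i=2,m=4: even sum, s = (-2)+8 = 6
i=3,m=1: even sum, s = 6+3 = 9
i=3,m=2: odd sum, s = 9-2 = 7
i=3,m=3: even sum, s = 7+9 = 16
i=3,m=4: odd sum, s = 16-4 = 12
i=4,m=1: odd sum, s = 12-1 = 11
i=4,m=2: even sum, s = 11+8 = 19
i=4,m=3: odd sum, s = 19-3 = 16
i=4,m=4: even sum, s = 16+16 = 32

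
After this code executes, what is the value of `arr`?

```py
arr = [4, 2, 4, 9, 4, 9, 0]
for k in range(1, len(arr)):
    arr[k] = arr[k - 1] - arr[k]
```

k=1: arr[1] = 4-2 = 2 → [4, 2, 4, 9, 4, 9, 0]
k=2: arr[2] = 2-4 = -2 → [4, 2, -2, 9, 4, 9, 0]
k=3: arr[3] = (-2)-9 = -11 → [4, 2, -2, -11, 4, 9, 0]
k=4: arr[4] = (-11)-4 = -15 → [4, 2, -2, -11, -15, 9, 0]
k=5: arr[5] = (-15)-9 = -24 → [4, 2, -2, -11, -15, -24, 0]
k=6: arr[6] = (-24)-0 = -24 → [4, 2, -2, -11, -15, -24, -24]

[4, 2, -2, -11, -15, -24, -24]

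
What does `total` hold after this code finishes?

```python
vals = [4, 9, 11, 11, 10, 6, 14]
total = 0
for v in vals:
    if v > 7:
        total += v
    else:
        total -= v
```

v=4: not >7, total = 0-4 = -4
v=9: >7, total = (-4)+9 = 5
v=11: >7, total = 5+11 = 16
v=11: >7, total = 16+11 = 27
v=10: >7, total = 27+10 = 37
v=6: not >7, total = 37-6 = 31
v=14: >7, total = 31+14 = 45

45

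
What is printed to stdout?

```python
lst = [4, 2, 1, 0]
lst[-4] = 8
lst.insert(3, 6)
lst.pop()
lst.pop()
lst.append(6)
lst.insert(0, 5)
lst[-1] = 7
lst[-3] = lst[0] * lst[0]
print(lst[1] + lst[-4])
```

16

lst[-4] = 8 → [8, 2, 1, 0]
insert 6 at 3 → [8, 2, 1, 6, 0]
pop() removes 0 → [8, 2, 1, 6]
pop() removes 6 → [8, 2, 1]
append 6 → [8, 2, 1, 6]
insert 5 at 0 → [5, 8, 2, 1, 6]
lst[-1] = 7 → [5, 8, 2, 1, 7]
lst[-3] = lst[0]*lst[0] = 5*5 = 25 → [5, 8, 25, 1, 7]
lst[1]+lst[-4] = 8+8 = 16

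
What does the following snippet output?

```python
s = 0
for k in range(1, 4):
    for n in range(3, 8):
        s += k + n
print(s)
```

105

k=1,n=3: s = 0+4 = 4
k=1,n=4: s = 4+5 = 9
k=1,n=5: s = 9+6 = 15
k=1,n=6: s = 15+7 = 22
k=1,n=7: s = 22+8 = 30
k=2,n=3: s = 30+5 = 35
k=2,n=4: s = 35+6 = 41
k=2,n=5: s = 41+7 = 48
k=2,n=6: s = 48+8 = 56
k=2,n=7: s = 56+9 = 65
k=3,n=3: s = 65+6 = 71
k=3,n=4: s = 71+7 = 78
k=3,n=5: s = 78+8 = 86
k=3,n=6: s = 86+9 = 95
k=3,n=7: s = 95+10 = 105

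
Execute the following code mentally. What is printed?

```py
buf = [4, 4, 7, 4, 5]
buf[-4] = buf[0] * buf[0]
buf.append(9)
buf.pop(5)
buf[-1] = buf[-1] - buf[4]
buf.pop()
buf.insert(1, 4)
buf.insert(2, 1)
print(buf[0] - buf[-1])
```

0

buf[-4] = buf[0]*buf[0] = 4*4 = 16 → [4, 16, 7, 4, 5]
append 9 → [4, 16, 7, 4, 5, 9]
pop(5) removes 9 → [4, 16, 7, 4, 5]
buf[-1] = buf[-1]-buf[4] = 5-5 = 0 → [4, 16, 7, 4, 0]
pop() removes 0 → [4, 16, 7, 4]
insert 4 at 1 → [4, 4, 16, 7, 4]
insert 1 at 2 → [4, 4, 1, 16, 7, 4]
buf[0]-buf[-1] = 4-4 = 0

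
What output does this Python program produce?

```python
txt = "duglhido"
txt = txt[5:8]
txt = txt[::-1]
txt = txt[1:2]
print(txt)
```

slice [5:8] → 'ido'
reverse → 'odi'
slice [1:2] → 'd'

d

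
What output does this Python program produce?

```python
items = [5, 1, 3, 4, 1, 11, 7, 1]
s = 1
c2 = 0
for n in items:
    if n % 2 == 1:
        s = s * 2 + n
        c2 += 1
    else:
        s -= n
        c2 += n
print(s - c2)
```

n=5: odd, s = 1*2+5 = 7; c2=1
n=1: odd, s = 7*2+1 = 15; c2=2
n=3: odd, s = 15*2+3 = 33; c2=3
n=4: not odd, s = 33-4 = 29; c2=7
n=1: odd, s = 29*2+1 = 59; c2=8
n=11: odd, s = 59*2+11 = 129; c2=9
n=7: odd, s = 129*2+7 = 265; c2=10
n=1: odd, s = 265*2+1 = 531; c2=11
s-c2 = 531-11 = 520

520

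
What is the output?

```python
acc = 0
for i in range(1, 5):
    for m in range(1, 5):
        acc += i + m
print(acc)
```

80

i=1,m=1: acc = 0+2 = 2
i=1,m=2: acc = 2+3 = 5
i=1,m=3: acc = 5+4 = 9
i=1,m=4: acc = 9+5 = 14
i=2,m=1: acc = 14+3 = 17
i=2,m=2: acc = 17+4 = 21
i=2,m=3: acc = 21+5 = 26
i=2,m=4: acc = 26+6 = 32
i=3,m=1: acc = 32+4 = 36
i=3,m=2: acc = 36+5 = 41
i=3,m=3: acc = 41+6 = 47
i=3,m=4: acc = 47+7 = 54
i=4,m=1: acc = 54+5 = 59
i=4,m=2: acc = 59+6 = 65
i=4,m=3: acc = 65+7 = 72
i=4,m=4: acc = 72+8 = 80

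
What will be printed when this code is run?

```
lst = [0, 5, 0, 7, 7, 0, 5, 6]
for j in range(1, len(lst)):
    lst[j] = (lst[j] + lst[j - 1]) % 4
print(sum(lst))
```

10

j=1: lst[1] = (5+0)%4 = 1 → [0, 1, 0, 7, 7, 0, 5, 6]
j=2: lst[2] = (0+1)%4 = 1 → [0, 1, 1, 7, 7, 0, 5, 6]
j=3: lst[3] = (7+1)%4 = 0 → [0, 1, 1, 0, 7, 0, 5, 6]
j=4: lst[4] = (7+0)%4 = 3 → [0, 1, 1, 0, 3, 0, 5, 6]
j=5: lst[5] = (0+3)%4 = 3 → [0, 1, 1, 0, 3, 3, 5, 6]
j=6: lst[6] = (5+3)%4 = 0 → [0, 1, 1, 0, 3, 3, 0, 6]
j=7: lst[7] = (6+0)%4 = 2 → [0, 1, 1, 0, 3, 3, 0, 2]
sum = 10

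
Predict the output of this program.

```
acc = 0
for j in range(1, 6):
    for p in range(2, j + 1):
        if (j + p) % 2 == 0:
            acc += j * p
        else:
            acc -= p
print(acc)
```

66

j=2,p=2: even sum, acc = 0+4 = 4
j=3,p=2: odd sum, acc = 4-2 = 2
j=3,p=3: even sum, acc = 2+9 = 11
j=4,p=2: even sum, acc = 11+8 = 19
j=4,p=3: odd sum, acc = 19-3 = 16
j=4,p=4: even sum, acc = 16+16 = 32
j=5,p=2: odd sum, acc = 32-2 = 30
j=5,p=3: even sum, acc = 30+15 = 45
j=5,p=4: odd sum, acc = 45-4 = 41
j=5,p=5: even sum, acc = 41+25 = 66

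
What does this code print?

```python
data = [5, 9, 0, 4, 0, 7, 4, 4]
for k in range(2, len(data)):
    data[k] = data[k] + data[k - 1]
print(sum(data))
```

121

k=2: data[2] = 0+9 = 9 → [5, 9, 9, 4, 0, 7, 4, 4]
k=3: data[3] = 4+9 = 13 → [5, 9, 9, 13, 0, 7, 4, 4]
k=4: data[4] = 0+13 = 13 → [5, 9, 9, 13, 13, 7, 4, 4]
k=5: data[5] = 7+13 = 20 → [5, 9, 9, 13, 13, 20, 4, 4]
k=6: data[6] = 4+20 = 24 → [5, 9, 9, 13, 13, 20, 24, 4]
k=7: data[7] = 4+24 = 28 → [5, 9, 9, 13, 13, 20, 24, 28]
sum = 121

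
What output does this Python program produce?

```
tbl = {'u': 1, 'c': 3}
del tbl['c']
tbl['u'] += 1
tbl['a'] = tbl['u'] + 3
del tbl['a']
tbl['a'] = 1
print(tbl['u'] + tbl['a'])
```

del 'c' → {'u': 1}
tbl['u'] = 1+1 = 2 → {'u': 2}
tbl['a'] = tbl['u']+3 = 5 → {'u': 2, 'a': 5}
del 'a' → {'u': 2}
tbl['a'] = 1 → {'u': 2, 'a': 1}
tbl['u']+tbl['a'] = 2+1 = 3

3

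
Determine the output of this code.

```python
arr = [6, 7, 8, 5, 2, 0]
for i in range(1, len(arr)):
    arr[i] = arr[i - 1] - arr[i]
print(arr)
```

i=1: arr[1] = 6-7 = -1 → [6, -1, 8, 5, 2, 0]
i=2: arr[2] = (-1)-8 = -9 → [6, -1, -9, 5, 2, 0]
i=3: arr[3] = (-9)-5 = -14 → [6, -1, -9, -14, 2, 0]
i=4: arr[4] = (-14)-2 = -16 → [6, -1, -9, -14, -16, 0]
i=5: arr[5] = (-16)-0 = -16 → [6, -1, -9, -14, -16, -16]

[6, -1, -9, -14, -16, -16]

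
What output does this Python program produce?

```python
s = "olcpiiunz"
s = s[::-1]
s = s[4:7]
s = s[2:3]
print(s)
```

reverse → 'znuiipclo'
slice [4:7] → 'ipc'
slice [2:3] → 'c'

c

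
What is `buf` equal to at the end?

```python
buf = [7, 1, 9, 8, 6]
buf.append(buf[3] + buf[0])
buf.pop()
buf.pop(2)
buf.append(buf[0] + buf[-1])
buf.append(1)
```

[7, 1, 8, 6, 13, 1]

append buf[3]+buf[0] = 8+7 = 15 → [7, 1, 9, 8, 6, 15]
pop() removes 15 → [7, 1, 9, 8, 6]
pop(2) removes 9 → [7, 1, 8, 6]
append buf[0]+buf[-1] = 7+6 = 13 → [7, 1, 8, 6, 13]
append 1 → [7, 1, 8, 6, 13, 1]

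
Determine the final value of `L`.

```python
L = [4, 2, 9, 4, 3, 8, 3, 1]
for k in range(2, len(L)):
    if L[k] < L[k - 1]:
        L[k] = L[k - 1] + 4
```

k=2: 9>=2, unchanged → [4, 2, 9, 4, 3, 8, 3, 1]
k=3: 4<9, L[3] = 9+4 = 13 → [4, 2, 9, 13, 3, 8, 3, 1]
k=4: 3<13, L[4] = 13+4 = 17 → [4, 2, 9, 13, 17, 8, 3, 1]
k=5: 8<17, L[5] = 17+4 = 21 → [4, 2, 9, 13, 17, 21, 3, 1]
k=6: 3<21, L[6] = 21+4 = 25 → [4, 2, 9, 13, 17, 21, 25, 1]
k=7: 1<25, L[7] = 25+4 = 29 → [4, 2, 9, 13, 17, 21, 25, 29]

[4, 2, 9, 13, 17, 21, 25, 29]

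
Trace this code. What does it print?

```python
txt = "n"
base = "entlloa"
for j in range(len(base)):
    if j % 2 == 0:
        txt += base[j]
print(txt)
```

j=0: add 'e' → 'ne'
j=1: skip
j=2: add 't' → 'net'
j=3: skip
j=4: add 'l' → 'netl'
j=5: skip
j=6: add 'a' → 'netla'

netla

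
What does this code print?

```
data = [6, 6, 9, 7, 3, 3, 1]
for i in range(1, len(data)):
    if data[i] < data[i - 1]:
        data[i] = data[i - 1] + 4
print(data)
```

i=1: 6>=6, unchanged → [6, 6, 9, 7, 3, 3, 1]
i=2: 9>=6, unchanged → [6, 6, 9, 7, 3, 3, 1]
i=3: 7<9, data[3] = 9+4 = 13 → [6, 6, 9, 13, 3, 3, 1]
i=4: 3<13, data[4] = 13+4 = 17 → [6, 6, 9, 13, 17, 3, 1]
i=5: 3<17, data[5] = 17+4 = 21 → [6, 6, 9, 13, 17, 21, 1]
i=6: 1<21, data[6] = 21+4 = 25 → [6, 6, 9, 13, 17, 21, 25]

[6, 6, 9, 13, 17, 21, 25]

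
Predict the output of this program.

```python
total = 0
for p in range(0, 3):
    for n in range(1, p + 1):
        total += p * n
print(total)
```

7

p=1,n=1: total = 0+1 = 1
p=2,n=1: total = 1+2 = 3
p=2,n=2: total = 3+4 = 7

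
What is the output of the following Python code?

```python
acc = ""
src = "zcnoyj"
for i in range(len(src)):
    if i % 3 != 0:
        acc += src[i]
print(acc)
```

i=0: skip
i=1: add 'c' → 'c'
i=2: add 'n' → 'cn'
i=3: skip
i=4: add 'y' → 'cny'
i=5: add 'j' → 'cnyj'

cnyj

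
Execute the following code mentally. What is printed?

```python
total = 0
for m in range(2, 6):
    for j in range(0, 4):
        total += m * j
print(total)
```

m=2,j=0: total = 0+0 = 0
m=2,j=1: total = 0+2 = 2
m=2,j=2: total = 2+4 = 6
m=2,j=3: total = 6+6 = 12
m=3,j=0: total = 12+0 = 12
m=3,j=1: total = 12+3 = 15
m=3,j=2: total = 15+6 = 21
m=3,j=3: total = 21+9 = 30
m=4,j=0: total = 30+0 = 30
m=4,j=1: total = 30+4 = 34
m=4,j=2: total = 34+8 = 42
m=4,j=3: total = 42+12 = 54
m=5,j=0: total = 54+0 = 54
m=5,j=1: total = 54+5 = 59
m=5,j=2: total = 59+10 = 69
m=5,j=3: total = 69+15 = 84

84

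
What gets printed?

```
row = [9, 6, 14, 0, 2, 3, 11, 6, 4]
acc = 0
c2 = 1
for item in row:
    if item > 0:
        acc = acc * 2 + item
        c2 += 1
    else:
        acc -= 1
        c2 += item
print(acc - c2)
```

item=9: >0, acc = 0*2+9 = 9; c2=2
item=6: >0, acc = 9*2+6 = 24; c2=3
item=14: >0, acc = 24*2+14 = 62; c2=4
item=0: not >0, acc = 62-1 = 61; c2=4
item=2: >0, acc = 61*2+2 = 124; c2=5
item=3: >0, acc = 124*2+3 = 251; c2=6
item=11: >0, acc = 251*2+11 = 513; c2=7
item=6: >0, acc = 513*2+6 = 1032; c2=8
item=4: >0, acc = 1032*2+4 = 2068; c2=9
acc-c2 = 2068-9 = 2059

2059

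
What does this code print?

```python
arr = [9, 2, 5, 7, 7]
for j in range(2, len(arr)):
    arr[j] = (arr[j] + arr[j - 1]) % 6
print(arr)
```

j=2: arr[2] = (5+2)%6 = 1 → [9, 2, 1, 7, 7]
j=3: arr[3] = (7+1)%6 = 2 → [9, 2, 1, 2, 7]
j=4: arr[4] = (7+2)%6 = 3 → [9, 2, 1, 2, 3]

[9, 2, 1, 2, 3]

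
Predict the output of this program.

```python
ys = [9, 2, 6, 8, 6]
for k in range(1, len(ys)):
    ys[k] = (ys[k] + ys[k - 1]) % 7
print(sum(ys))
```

k=1: ys[1] = (2+9)%7 = 4 → [9, 4, 6, 8, 6]
k=2: ys[2] = (6+4)%7 = 3 → [9, 4, 3, 8, 6]
k=3: ys[3] = (8+3)%7 = 4 → [9, 4, 3, 4, 6]
k=4: ys[4] = (6+4)%7 = 3 → [9, 4, 3, 4, 3]
sum = 23

23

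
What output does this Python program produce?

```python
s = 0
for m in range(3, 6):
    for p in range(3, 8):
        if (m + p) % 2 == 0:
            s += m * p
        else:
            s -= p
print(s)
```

125

m=3,p=3: even sum, s = 0+9 = 9
m=3,p=4: odd sum, s = 9-4 = 5
m=3,p=5: even sum, s = 5+15 = 20
m=3,p=6: odd sum, s = 20-6 = 14
m=3,p=7: even sum, s = 14+21 = 35
m=4,p=3: odd sum, s = 35-3 = 32
m=4,p=4: even sum, s = 32+16 = 48
m=4,p=5: odd sum, s = 48-5 = 43
m=4,p=6: even sum, s = 43+24 = 67
m=4,p=7: odd sum, s = 67-7 = 60
m=5,p=3: even sum, s = 60+15 = 75
m=5,p=4: odd sum, s = 75-4 = 71
m=5,p=5: even sum, s = 71+25 = 96
m=5,p=6: odd sum, s = 96-6 = 90
m=5,p=7: even sum, s = 90+35 = 125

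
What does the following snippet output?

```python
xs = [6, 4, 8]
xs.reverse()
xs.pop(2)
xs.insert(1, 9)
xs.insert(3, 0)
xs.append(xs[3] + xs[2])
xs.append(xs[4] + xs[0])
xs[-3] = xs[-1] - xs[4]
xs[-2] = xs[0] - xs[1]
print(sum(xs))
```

40

reverse → [8, 4, 6]
pop(2) removes 6 → [8, 4]
insert 9 at 1 → [8, 9, 4]
insert 0 at 3 → [8, 9, 4, 0]
append xs[3]+xs[2] = 0+4 = 4 → [8, 9, 4, 0, 4]
append xs[4]+xs[0] = 4+8 = 12 → [8, 9, 4, 0, 4, 12]
xs[-3] = xs[-1]-xs[4] = 12-4 = 8 → [8, 9, 4, 8, 4, 12]
xs[-2] = xs[0]-xs[1] = 8-9 = -1 → [8, 9, 4, 8, -1, 12]
sum = 40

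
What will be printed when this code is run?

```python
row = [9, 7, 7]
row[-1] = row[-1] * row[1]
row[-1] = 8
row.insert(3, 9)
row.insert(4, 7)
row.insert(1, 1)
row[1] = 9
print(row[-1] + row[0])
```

row[-1] = row[-1]*row[1] = 7*7 = 49 → [9, 7, 49]
row[-1] = 8 → [9, 7, 8]
insert 9 at 3 → [9, 7, 8, 9]
insert 7 at 4 → [9, 7, 8, 9, 7]
insert 1 at 1 → [9, 1, 7, 8, 9, 7]
row[1] = 9 → [9, 9, 7, 8, 9, 7]
row[-1]+row[0] = 7+9 = 16

16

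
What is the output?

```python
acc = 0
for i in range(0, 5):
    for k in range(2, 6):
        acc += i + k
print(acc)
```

i=0,k=2: acc = 0+2 = 2
i=0,k=3: acc = 2+3 = 5
i=0,k=4: acc = 5+4 = 9
i=0,k=5: acc = 9+5 = 14
i=1,k=2: acc = 14+3 = 17
i=1,k=3: acc = 17+4 = 21
i=1,k=4: acc = 21+5 = 26
i=1,k=5: acc = 26+6 = 32
i=2,k=2: acc = 32+4 = 36
i=2,k=3: acc = 36+5 = 41
i=2,k=4: acc = 41+6 = 47
i=2,k=5: acc = 47+7 = 54
i=3,k=2: acc = 54+5 = 59
i=3,k=3: acc = 59+6 = 65
i=3,k=4: acc = 65+7 = 72
i=3,k=5: acc = 72+8 = 80
i=4,k=2: acc = 80+6 = 86
i=4,k=3: acc = 86+7 = 93
i=4,k=4: acc = 93+8 = 101
i=4,k=5: acc = 101+9 = 110

110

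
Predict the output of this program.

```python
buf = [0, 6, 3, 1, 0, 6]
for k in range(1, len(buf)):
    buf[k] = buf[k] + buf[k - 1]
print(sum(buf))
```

51

k=1: buf[1] = 6+0 = 6 → [0, 6, 3, 1, 0, 6]
k=2: buf[2] = 3+6 = 9 → [0, 6, 9, 1, 0, 6]
k=3: buf[3] = 1+9 = 10 → [0, 6, 9, 10, 0, 6]
k=4: buf[4] = 0+10 = 10 → [0, 6, 9, 10, 10, 6]
k=5: buf[5] = 6+10 = 16 → [0, 6, 9, 10, 10, 16]
sum = 51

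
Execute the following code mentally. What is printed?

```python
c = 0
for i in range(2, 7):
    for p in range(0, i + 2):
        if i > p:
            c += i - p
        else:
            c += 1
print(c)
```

65

i=2,p=0: 2>0, c = 0+2 = 2
i=2,p=1: 2>1, c = 2+1 = 3
i=2,p=2: not 2>2, c = 3+1 = 4
i=2,p=3: not 2>3, c = 4+1 = 5
i=3,p=0: 3>0, c = 5+3 = 8
i=3,p=1: 3>1, c = 8+2 = 10
i=3,p=2: 3>2, c = 10+1 = 11
i=3,p=3: not 3>3, c = 11+1 = 12
i=3,p=4: not 3>4, c = 12+1 = 13
i=4,p=0: 4>0, c = 13+4 = 17
i=4,p=1: 4>1, c = 17+3 = 20
i=4,p=2: 4>2, c = 20+2 = 22
i=4,p=3: 4>3, c = 22+1 = 23
i=4,p=4: not 4>4, c = 23+1 = 24
i=4,p=5: not 4>5, c = 24+1 = 25
i=5,p=0: 5>0, c = 25+5 = 30
i=5,p=1: 5>1, c = 30+4 = 34
i=5,p=2: 5>2, c = 34+3 = 37
i=5,p=3: 5>3, c = 37+2 = 39
i=5,p=4: 5>4, c = 39+1 = 40
i=5,p=5: not 5>5, c = 40+1 = 41
i=5,p=6: not 5>6, c = 41+1 = 42
i=6,p=0: 6>0, c = 42+6 = 48
i=6,p=1: 6>1, c = 48+5 = 53
i=6,p=2: 6>2, c = 53+4 = 57
i=6,p=3: 6>3, c = 57+3 = 60
i=6,p=4: 6>4, c = 60+2 = 62
i=6,p=5: 6>5, c = 62+1 = 63
i=6,p=6: not 6>6, c = 63+1 = 64
i=6,p=7: not 6>7, c = 64+1 = 65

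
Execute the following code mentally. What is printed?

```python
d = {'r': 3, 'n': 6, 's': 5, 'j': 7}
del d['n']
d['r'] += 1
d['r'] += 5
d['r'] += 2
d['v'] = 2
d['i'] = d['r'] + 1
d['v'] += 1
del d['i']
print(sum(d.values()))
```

26

del 'n' → {'r': 3, 's': 5, 'j': 7}
d['r'] = 3+1 = 4 → {'r': 4, 's': 5, 'j': 7}
d['r'] = 4+5 = 9 → {'r': 9, 's': 5, 'j': 7}
d['r'] = 9+2 = 11 → {'r': 11, 's': 5, 'j': 7}
d['v'] = 2 → {'r': 11, 's': 5, 'j': 7, 'v': 2}
d['i'] = d['r']+1 = 12 → {'r': 11, 's': 5, 'j': 7, 'v': 2, 'i': 12}
d['v'] = 2+1 = 3 → {'r': 11, 's': 5, 'j': 7, 'v': 3, 'i': 12}
del 'i' → {'r': 11, 's': 5, 'j': 7, 'v': 3}
sum of values = 26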